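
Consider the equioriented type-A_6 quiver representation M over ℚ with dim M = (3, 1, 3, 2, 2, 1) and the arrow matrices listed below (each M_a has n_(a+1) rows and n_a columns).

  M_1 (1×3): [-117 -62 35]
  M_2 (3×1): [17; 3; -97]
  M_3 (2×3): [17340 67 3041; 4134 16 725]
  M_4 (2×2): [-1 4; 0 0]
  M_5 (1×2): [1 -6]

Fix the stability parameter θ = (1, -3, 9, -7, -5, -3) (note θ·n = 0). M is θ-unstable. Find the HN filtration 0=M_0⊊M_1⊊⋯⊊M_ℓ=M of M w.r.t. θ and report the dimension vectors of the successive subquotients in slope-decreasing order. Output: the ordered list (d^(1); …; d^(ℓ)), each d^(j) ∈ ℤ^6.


Barcode: M ≅ I[1,1]^2, I[1,4], I[3,3], I[3,6], I[5,5]. HN layers by μ_θ (5 steps, strictly decreasing):
  μ^(1)=9; μ^(2)=1; μ^(3)=-1; μ^(4)=-3/2; μ^(5)=-5

((0, 0, 1, 0, 0, 0); (2, 0, 1, 1, 0, 0); (1, 1, 0, 0, 0, 0); (0, 0, 1, 1, 1, 1); (0, 0, 0, 0, 1, 0))


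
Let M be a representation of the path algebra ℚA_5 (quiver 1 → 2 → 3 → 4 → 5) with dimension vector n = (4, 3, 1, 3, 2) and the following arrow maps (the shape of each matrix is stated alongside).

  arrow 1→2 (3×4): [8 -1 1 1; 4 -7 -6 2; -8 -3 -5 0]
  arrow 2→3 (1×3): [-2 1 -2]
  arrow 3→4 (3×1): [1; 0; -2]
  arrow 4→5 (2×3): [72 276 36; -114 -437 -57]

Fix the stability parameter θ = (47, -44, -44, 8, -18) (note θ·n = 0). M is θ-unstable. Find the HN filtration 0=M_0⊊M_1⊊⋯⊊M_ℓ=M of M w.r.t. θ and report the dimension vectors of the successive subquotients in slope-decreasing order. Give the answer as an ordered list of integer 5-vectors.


Via rank(M_{q-1}∘⋯∘M_p): M ≅ I[1,1], I[1,2]^2, I[1,4], I[4,4], I[4,5], I[5,5].
μ_θ-semistable layers: μ^(1)=47; μ^(2)=8; μ^(3)=3/2; μ^(4)=-5; μ^(5)=-41/3; μ^(6)=-18

((1, 0, 0, 0, 0); (0, 0, 0, 2, 0); (2, 2, 0, 0, 0); (0, 0, 0, 1, 1); (1, 1, 1, 0, 0); (0, 0, 0, 0, 1))


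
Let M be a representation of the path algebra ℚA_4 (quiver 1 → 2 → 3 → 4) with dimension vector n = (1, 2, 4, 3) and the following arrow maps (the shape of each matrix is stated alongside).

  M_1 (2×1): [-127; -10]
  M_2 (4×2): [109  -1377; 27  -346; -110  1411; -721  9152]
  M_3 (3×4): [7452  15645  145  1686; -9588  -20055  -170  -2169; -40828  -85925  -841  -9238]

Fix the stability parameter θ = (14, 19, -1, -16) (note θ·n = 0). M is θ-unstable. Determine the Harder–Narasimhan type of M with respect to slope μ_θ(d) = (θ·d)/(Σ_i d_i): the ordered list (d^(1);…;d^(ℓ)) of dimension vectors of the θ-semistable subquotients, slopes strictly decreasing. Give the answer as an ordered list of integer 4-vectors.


Interval decomposition of M: I[1,4], I[2,3], I[3,3], I[3,4], I[4,4].
HN type (ℓ=5): μ^(1)=9; μ^(2)=4; μ^(3)=-1; μ^(4)=-17/2; μ^(5)=-16

((0, 1, 1, 0); (1, 1, 1, 1); (0, 0, 1, 0); (0, 0, 1, 1); (0, 0, 0, 1))


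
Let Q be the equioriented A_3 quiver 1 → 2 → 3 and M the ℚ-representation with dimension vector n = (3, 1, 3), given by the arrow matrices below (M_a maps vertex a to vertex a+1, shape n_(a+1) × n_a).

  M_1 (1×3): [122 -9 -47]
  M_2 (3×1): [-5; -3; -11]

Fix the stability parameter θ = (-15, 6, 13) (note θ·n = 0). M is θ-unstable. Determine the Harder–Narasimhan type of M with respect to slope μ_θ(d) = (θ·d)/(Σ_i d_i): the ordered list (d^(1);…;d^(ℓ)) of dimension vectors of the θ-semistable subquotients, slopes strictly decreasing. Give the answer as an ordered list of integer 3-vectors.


Barcode: M ≅ I[1,1]^2, I[1,3], I[3,3]^2. HN layers by μ_θ (3 steps, strictly decreasing):
  μ^(1)=13; μ^(2)=6; μ^(3)=-15

((0, 0, 3); (0, 1, 0); (3, 0, 0))


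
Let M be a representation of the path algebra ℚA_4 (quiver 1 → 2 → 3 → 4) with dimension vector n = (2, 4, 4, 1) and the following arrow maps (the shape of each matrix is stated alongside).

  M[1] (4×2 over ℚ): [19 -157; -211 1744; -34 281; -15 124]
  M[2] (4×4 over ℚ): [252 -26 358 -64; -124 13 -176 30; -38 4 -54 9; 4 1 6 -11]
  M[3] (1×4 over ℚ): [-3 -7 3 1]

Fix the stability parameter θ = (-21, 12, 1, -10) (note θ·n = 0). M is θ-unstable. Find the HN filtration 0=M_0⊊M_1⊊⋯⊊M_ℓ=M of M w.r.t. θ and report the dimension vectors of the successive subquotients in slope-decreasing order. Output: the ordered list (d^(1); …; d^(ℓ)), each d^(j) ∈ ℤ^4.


Barcode: M ≅ I[1,3]^2, I[2,3], I[2,4]. HN layers by μ_θ (3 steps, strictly decreasing):
  μ^(1)=13/2; μ^(2)=1; μ^(3)=-21

((0, 3, 3, 0); (0, 1, 1, 1); (2, 0, 0, 0))


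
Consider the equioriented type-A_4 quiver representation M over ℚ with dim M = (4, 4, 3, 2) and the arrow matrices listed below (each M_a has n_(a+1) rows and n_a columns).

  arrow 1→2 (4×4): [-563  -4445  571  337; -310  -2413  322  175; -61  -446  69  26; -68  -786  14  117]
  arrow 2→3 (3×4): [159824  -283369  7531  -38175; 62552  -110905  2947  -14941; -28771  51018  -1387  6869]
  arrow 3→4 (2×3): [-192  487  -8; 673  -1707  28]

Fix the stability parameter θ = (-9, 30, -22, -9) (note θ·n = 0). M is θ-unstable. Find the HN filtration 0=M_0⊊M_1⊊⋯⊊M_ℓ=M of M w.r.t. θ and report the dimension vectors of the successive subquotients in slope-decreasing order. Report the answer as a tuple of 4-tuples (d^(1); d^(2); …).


Barcode: M ≅ I[1,2], I[1,3], I[1,4]^2. HN layers by μ_θ (4 steps, strictly decreasing):
  μ^(1)=30; μ^(2)=4; μ^(3)=-1/3; μ^(4)=-9

((0, 1, 0, 0); (0, 1, 1, 0); (0, 2, 2, 2); (4, 0, 0, 0))


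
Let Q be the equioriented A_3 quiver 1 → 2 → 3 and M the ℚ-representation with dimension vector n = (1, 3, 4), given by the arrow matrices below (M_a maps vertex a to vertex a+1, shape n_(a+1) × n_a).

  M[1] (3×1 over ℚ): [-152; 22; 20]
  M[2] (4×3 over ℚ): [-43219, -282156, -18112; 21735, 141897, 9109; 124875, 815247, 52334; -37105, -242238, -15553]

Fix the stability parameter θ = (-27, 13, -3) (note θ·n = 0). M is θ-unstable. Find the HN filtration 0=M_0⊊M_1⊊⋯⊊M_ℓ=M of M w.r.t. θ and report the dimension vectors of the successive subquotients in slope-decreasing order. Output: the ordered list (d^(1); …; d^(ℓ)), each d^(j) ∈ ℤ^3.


Barcode: M ≅ I[1,3], I[2,3]^2, I[3,3]. HN layers by μ_θ (3 steps, strictly decreasing):
  μ^(1)=5; μ^(2)=-3; μ^(3)=-27

((0, 3, 3); (0, 0, 1); (1, 0, 0))


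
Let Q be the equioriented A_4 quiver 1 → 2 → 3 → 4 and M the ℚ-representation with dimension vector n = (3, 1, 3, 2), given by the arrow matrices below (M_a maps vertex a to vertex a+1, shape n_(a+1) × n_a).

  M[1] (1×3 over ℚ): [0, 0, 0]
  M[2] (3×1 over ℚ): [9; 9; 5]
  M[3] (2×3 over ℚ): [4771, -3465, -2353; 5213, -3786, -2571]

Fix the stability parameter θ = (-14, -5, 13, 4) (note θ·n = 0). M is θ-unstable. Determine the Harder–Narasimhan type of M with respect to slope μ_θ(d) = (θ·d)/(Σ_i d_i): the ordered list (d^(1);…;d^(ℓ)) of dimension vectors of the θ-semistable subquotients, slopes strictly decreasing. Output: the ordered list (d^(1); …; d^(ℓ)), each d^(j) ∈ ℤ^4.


Barcode: M ≅ I[1,1]^3, I[2,4], I[3,3], I[3,4]. HN layers by μ_θ (4 steps, strictly decreasing):
  μ^(1)=13; μ^(2)=17/2; μ^(3)=-5; μ^(4)=-14

((0, 0, 1, 0); (0, 0, 2, 2); (0, 1, 0, 0); (3, 0, 0, 0))


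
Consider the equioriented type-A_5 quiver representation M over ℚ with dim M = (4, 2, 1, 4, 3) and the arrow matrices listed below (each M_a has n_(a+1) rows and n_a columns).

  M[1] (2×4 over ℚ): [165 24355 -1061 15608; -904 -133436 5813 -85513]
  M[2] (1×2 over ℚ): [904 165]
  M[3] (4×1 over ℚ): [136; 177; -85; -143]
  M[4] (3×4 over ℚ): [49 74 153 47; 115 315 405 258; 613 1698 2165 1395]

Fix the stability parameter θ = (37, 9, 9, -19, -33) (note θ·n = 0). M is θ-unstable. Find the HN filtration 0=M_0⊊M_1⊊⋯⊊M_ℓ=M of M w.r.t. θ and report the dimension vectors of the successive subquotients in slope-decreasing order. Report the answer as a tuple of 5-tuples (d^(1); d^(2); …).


Barcode: M ≅ I[1,1]^2, I[1,2], I[1,5], I[4,4], I[4,5]^2. HN layers by μ_θ (5 steps, strictly decreasing):
  μ^(1)=37; μ^(2)=23; μ^(3)=3/5; μ^(4)=-19; μ^(5)=-26

((2, 0, 0, 0, 0); (1, 1, 0, 0, 0); (1, 1, 1, 1, 1); (0, 0, 0, 1, 0); (0, 0, 0, 2, 2))


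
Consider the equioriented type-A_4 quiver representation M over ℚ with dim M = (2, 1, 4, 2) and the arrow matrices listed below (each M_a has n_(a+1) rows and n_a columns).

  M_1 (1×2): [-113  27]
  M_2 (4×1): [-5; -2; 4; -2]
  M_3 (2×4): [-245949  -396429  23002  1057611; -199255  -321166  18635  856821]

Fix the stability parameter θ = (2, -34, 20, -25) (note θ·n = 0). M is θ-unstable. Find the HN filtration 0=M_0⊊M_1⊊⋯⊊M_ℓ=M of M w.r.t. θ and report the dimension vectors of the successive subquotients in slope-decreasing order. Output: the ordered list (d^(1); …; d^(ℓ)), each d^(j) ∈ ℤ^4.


Via rank(M_{q-1}∘⋯∘M_p): M ≅ I[1,1], I[1,4], I[3,3]^2, I[3,4].
μ_θ-semistable layers: μ^(1)=20; μ^(2)=2; μ^(3)=-5/2; μ^(4)=-16

((0, 0, 2, 0); (1, 0, 0, 0); (0, 0, 2, 2); (1, 1, 0, 0))


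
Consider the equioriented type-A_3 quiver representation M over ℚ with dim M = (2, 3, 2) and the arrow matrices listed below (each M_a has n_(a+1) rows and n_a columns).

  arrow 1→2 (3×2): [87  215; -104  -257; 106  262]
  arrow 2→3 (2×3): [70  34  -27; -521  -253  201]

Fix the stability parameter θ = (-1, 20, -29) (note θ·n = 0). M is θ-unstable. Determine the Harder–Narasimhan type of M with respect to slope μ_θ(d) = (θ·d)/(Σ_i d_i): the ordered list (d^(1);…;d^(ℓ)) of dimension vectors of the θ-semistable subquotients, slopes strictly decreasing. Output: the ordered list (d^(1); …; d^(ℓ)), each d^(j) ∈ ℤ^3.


Barcode: M ≅ I[1,3]^2, I[2,2]. HN layers by μ_θ (2 steps, strictly decreasing):
  μ^(1)=20; μ^(2)=-10/3

((0, 1, 0); (2, 2, 2))


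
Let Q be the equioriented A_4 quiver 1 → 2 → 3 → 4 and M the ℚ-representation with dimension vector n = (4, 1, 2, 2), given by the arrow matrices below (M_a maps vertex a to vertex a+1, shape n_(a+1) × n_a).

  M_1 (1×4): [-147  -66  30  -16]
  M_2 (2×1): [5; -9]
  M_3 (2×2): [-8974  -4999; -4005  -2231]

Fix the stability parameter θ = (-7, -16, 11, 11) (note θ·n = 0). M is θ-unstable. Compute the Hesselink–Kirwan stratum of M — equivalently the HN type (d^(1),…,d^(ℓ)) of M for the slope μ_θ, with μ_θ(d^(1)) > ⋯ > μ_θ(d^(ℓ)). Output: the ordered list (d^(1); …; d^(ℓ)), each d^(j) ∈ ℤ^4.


Barcode: M ≅ I[1,1]^3, I[1,4], I[3,4]. HN layers by μ_θ (3 steps, strictly decreasing):
  μ^(1)=11; μ^(2)=-7; μ^(3)=-23/2

((0, 0, 2, 2); (3, 0, 0, 0); (1, 1, 0, 0))


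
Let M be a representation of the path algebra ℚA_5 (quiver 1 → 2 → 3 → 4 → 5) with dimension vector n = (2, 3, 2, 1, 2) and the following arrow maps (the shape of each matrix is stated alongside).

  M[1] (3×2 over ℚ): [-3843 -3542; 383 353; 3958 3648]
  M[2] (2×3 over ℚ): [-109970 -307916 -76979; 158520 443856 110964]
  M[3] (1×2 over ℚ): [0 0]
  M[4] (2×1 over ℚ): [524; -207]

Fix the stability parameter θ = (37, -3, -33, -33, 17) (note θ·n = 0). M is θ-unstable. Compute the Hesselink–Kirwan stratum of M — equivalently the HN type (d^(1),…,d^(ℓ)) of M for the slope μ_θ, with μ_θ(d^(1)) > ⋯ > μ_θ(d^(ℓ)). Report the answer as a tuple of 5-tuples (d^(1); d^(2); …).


Barcode: M ≅ I[1,2]^2, I[2,3], I[3,3], I[4,5], I[5,5]. HN layers by μ_θ (3 steps, strictly decreasing):
  μ^(1)=17; μ^(2)=-18; μ^(3)=-33

((2, 2, 0, 0, 2); (0, 1, 1, 0, 0); (0, 0, 1, 1, 0))


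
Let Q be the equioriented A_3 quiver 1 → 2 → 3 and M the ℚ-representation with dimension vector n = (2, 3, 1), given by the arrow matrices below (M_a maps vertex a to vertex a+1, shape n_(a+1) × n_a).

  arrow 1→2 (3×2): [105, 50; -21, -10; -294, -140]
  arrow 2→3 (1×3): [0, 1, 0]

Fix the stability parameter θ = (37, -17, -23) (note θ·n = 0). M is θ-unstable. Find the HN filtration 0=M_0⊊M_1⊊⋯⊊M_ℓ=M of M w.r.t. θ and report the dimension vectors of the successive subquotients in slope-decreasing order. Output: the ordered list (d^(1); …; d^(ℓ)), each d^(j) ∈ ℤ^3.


Interval decomposition of M: I[1,1], I[1,3], I[2,2]^2.
HN type (ℓ=3): μ^(1)=37; μ^(2)=-1; μ^(3)=-17

((1, 0, 0); (1, 1, 1); (0, 2, 0))


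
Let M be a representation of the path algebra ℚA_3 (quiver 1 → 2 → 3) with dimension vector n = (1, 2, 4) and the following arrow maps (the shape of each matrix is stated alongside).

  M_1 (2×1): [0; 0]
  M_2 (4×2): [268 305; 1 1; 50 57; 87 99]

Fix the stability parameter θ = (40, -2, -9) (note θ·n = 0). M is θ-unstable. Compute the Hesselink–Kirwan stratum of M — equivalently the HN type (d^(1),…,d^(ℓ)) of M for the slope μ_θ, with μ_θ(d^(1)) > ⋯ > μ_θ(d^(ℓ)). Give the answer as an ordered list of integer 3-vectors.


Barcode: M ≅ I[1,1], I[2,3]^2, I[3,3]^2. HN layers by μ_θ (3 steps, strictly decreasing):
  μ^(1)=40; μ^(2)=-11/2; μ^(3)=-9

((1, 0, 0); (0, 2, 2); (0, 0, 2))


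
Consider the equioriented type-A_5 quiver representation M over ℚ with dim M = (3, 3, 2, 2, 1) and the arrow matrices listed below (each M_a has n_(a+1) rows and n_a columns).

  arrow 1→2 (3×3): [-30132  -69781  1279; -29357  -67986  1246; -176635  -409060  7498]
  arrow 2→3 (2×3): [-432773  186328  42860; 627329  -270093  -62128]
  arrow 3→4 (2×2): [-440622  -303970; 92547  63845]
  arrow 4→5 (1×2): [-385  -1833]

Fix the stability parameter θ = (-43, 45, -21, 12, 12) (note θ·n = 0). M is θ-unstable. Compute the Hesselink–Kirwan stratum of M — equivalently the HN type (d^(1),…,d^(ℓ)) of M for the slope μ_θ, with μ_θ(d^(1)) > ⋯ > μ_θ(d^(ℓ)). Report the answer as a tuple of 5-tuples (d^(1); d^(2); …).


Via rank(M_{q-1}∘⋯∘M_p): M ≅ I[1,2], I[1,3], I[1,5], I[4,4].
μ_θ-semistable layers: μ^(1)=45; μ^(2)=12; μ^(3)=-43

((0, 1, 0, 0, 0); (0, 2, 2, 2, 1); (3, 0, 0, 0, 0))


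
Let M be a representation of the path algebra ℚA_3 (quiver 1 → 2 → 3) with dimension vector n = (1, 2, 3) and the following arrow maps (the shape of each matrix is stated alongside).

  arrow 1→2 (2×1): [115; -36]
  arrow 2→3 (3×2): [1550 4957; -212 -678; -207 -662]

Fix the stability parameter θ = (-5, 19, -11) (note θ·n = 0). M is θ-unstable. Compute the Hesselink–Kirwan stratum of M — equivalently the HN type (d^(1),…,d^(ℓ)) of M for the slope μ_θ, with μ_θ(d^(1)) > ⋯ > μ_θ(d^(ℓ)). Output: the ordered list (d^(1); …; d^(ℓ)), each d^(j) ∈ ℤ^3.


Barcode: M ≅ I[1,3], I[2,3], I[3,3]. HN layers by μ_θ (3 steps, strictly decreasing):
  μ^(1)=4; μ^(2)=-5; μ^(3)=-11

((0, 2, 2); (1, 0, 0); (0, 0, 1))


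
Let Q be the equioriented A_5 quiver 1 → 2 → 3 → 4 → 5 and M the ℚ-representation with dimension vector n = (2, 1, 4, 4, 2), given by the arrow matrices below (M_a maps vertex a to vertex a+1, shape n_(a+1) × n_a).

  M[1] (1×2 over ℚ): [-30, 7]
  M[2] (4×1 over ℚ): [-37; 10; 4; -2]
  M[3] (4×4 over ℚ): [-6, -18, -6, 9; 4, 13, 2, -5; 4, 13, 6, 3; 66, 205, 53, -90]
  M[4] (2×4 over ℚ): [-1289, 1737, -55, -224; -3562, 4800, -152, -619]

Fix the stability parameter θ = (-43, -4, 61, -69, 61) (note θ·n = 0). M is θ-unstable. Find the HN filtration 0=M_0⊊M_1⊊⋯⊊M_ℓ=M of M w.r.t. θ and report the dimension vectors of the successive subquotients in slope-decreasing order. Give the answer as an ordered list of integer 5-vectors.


Via rank(M_{q-1}∘⋯∘M_p): M ≅ I[1,1], I[1,3], I[3,4], I[3,5]^2, I[4,4].
μ_θ-semistable layers: μ^(1)=61; μ^(2)=-4; μ^(3)=-43; μ^(4)=-69

((0, 0, 1, 0, 2); (0, 1, 3, 3, 0); (2, 0, 0, 0, 0); (0, 0, 0, 1, 0))


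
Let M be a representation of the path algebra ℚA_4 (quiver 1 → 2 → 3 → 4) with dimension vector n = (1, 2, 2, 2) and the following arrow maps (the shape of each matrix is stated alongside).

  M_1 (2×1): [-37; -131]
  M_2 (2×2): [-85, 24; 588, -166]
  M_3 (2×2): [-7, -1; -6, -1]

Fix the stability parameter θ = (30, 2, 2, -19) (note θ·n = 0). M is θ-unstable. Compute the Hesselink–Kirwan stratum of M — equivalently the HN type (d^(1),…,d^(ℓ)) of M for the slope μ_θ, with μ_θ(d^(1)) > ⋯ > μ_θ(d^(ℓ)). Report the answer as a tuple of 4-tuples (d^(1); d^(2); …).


Barcode: M ≅ I[1,4], I[2,4]. HN layers by μ_θ (2 steps, strictly decreasing):
  μ^(1)=15/4; μ^(2)=-5

((1, 1, 1, 1); (0, 1, 1, 1))


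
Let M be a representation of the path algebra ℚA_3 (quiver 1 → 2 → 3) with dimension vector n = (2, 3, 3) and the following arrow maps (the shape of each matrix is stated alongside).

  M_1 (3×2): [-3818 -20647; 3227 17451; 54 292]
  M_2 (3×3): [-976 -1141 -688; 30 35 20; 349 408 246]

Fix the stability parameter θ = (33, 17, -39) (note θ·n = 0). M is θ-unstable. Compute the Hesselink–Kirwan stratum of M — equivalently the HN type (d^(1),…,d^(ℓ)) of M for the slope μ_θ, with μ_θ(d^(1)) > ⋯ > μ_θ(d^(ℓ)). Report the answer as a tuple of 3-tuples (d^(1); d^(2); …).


Barcode: M ≅ I[1,3]^2, I[2,2], I[3,3]. HN layers by μ_θ (3 steps, strictly decreasing):
  μ^(1)=17; μ^(2)=11/3; μ^(3)=-39

((0, 1, 0); (2, 2, 2); (0, 0, 1))


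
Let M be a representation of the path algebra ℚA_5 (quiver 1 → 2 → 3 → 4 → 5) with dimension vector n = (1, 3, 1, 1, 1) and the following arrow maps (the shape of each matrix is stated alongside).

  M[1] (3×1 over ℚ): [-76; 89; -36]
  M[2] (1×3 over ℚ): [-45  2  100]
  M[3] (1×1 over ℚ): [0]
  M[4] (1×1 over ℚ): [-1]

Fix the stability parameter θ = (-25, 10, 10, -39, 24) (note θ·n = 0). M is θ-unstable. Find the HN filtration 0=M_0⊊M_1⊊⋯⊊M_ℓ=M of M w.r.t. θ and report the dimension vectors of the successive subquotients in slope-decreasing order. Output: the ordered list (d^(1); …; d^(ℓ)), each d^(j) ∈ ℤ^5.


Interval decomposition of M: I[1,3], I[2,2]^2, I[4,5].
HN type (ℓ=4): μ^(1)=24; μ^(2)=10; μ^(3)=-25; μ^(4)=-39

((0, 0, 0, 0, 1); (0, 3, 1, 0, 0); (1, 0, 0, 0, 0); (0, 0, 0, 1, 0))


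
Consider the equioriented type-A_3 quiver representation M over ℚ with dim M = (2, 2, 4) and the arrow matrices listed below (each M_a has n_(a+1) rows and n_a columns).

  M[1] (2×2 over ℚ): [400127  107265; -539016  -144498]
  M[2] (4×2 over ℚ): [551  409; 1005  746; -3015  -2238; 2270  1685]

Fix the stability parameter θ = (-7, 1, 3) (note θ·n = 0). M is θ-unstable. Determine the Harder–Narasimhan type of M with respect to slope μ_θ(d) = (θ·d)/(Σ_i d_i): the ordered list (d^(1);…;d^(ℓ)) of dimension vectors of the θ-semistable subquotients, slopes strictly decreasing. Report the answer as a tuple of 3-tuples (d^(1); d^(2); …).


Interval decomposition of M: I[1,3]^2, I[3,3]^2.
HN type (ℓ=3): μ^(1)=3; μ^(2)=1; μ^(3)=-7

((0, 0, 4); (0, 2, 0); (2, 0, 0))


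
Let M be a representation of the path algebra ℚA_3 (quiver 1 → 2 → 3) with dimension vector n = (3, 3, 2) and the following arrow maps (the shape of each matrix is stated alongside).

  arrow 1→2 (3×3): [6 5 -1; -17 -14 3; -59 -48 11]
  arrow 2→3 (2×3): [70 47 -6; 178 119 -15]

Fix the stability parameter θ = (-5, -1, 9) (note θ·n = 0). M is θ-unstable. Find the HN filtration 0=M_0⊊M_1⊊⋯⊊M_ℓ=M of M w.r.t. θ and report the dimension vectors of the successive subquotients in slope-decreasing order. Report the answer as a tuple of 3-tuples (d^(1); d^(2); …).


Barcode: M ≅ I[1,1], I[1,2], I[1,3], I[2,3]. HN layers by μ_θ (3 steps, strictly decreasing):
  μ^(1)=9; μ^(2)=-1; μ^(3)=-5

((0, 0, 2); (0, 3, 0); (3, 0, 0))


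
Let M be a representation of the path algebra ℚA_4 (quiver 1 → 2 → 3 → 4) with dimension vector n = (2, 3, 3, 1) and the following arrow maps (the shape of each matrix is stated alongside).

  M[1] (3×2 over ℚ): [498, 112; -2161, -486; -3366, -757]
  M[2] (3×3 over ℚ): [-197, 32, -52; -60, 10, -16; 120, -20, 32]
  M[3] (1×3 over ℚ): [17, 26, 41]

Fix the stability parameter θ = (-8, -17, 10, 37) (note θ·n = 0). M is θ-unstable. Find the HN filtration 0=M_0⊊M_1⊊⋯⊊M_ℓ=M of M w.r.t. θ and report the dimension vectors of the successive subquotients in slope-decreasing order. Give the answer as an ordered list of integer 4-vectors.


Barcode: M ≅ I[1,2], I[1,4], I[2,3], I[3,3]. HN layers by μ_θ (4 steps, strictly decreasing):
  μ^(1)=37; μ^(2)=10; μ^(3)=-25/2; μ^(4)=-17

((0, 0, 0, 1); (0, 0, 3, 0); (2, 2, 0, 0); (0, 1, 0, 0))


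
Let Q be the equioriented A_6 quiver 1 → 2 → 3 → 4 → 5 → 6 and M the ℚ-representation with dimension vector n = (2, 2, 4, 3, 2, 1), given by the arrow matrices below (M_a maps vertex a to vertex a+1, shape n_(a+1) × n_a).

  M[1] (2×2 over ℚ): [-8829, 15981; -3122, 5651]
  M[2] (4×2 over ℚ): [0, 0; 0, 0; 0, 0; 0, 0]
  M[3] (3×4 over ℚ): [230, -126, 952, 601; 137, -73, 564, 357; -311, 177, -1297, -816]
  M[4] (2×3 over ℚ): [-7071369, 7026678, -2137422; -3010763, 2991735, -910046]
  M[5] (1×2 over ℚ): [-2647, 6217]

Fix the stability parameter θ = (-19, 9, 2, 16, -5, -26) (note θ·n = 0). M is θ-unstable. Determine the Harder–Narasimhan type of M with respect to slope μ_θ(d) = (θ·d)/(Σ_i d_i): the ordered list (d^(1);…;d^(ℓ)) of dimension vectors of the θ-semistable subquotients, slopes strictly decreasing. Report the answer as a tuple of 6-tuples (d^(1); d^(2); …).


Barcode: M ≅ I[1,2]^2, I[3,3], I[3,4], I[3,5], I[3,6]. HN layers by μ_θ (6 steps, strictly decreasing):
  μ^(1)=16; μ^(2)=9; μ^(3)=11/2; μ^(4)=2; μ^(5)=-13/4; μ^(6)=-19

((0, 0, 0, 1, 0, 0); (0, 2, 0, 0, 0, 0); (0, 0, 0, 1, 1, 0); (0, 0, 3, 0, 0, 0); (0, 0, 1, 1, 1, 1); (2, 0, 0, 0, 0, 0))


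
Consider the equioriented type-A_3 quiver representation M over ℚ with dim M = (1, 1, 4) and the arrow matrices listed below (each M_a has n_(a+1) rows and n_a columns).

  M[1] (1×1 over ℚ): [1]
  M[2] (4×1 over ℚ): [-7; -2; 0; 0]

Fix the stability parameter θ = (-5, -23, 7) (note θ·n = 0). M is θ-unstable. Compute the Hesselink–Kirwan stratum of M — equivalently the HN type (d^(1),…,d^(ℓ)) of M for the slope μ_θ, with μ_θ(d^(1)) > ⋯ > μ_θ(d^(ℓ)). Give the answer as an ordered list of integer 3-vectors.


Interval decomposition of M: I[1,3], I[3,3]^3.
HN type (ℓ=2): μ^(1)=7; μ^(2)=-14

((0, 0, 4); (1, 1, 0))


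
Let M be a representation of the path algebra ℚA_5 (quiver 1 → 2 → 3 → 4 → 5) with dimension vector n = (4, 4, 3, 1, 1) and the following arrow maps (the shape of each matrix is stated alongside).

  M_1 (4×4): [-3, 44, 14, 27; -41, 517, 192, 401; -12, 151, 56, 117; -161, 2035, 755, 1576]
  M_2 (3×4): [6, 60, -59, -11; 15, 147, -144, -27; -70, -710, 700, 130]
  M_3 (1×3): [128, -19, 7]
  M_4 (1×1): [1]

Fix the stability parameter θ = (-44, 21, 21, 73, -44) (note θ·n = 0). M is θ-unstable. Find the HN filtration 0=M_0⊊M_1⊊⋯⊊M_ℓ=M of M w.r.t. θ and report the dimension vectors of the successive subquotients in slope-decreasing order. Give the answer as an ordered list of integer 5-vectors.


Barcode: M ≅ I[1,2]^2, I[1,3], I[1,5], I[3,3]. HN layers by μ_θ (3 steps, strictly decreasing):
  μ^(1)=21; μ^(2)=71/4; μ^(3)=-44

((0, 3, 2, 0, 0); (0, 1, 1, 1, 1); (4, 0, 0, 0, 0))


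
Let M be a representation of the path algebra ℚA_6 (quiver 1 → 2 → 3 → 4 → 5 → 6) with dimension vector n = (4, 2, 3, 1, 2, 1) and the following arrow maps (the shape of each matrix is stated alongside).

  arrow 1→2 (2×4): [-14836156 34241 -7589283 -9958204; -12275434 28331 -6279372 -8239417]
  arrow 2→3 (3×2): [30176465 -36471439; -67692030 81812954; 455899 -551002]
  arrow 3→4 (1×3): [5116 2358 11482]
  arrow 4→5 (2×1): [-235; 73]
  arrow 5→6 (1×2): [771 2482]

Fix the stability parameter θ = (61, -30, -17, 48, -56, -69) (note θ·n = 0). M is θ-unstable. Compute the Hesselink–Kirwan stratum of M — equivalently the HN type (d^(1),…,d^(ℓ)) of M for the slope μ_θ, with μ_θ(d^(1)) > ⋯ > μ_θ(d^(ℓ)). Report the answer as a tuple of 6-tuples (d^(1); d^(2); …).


Barcode: M ≅ I[1,1]^2, I[1,3], I[1,6], I[3,3], I[5,5]. HN layers by μ_θ (5 steps, strictly decreasing):
  μ^(1)=61; μ^(2)=14/3; μ^(3)=-21/2; μ^(4)=-17; μ^(5)=-56

((2, 0, 0, 0, 0, 0); (1, 1, 1, 0, 0, 0); (1, 1, 1, 1, 1, 1); (0, 0, 1, 0, 0, 0); (0, 0, 0, 0, 1, 0))


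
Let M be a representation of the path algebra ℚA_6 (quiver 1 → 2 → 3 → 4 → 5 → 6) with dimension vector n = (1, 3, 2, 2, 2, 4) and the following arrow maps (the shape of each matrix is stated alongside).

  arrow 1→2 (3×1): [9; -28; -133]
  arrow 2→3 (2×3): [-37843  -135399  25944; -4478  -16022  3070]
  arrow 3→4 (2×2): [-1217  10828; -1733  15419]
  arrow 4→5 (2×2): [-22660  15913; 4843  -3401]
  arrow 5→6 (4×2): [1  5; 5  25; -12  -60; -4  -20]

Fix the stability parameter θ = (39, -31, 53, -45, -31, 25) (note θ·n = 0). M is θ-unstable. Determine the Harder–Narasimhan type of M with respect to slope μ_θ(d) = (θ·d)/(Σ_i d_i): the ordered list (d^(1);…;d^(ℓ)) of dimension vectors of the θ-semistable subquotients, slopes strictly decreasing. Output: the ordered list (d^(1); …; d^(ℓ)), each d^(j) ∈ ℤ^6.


Barcode: M ≅ I[1,6], I[2,2], I[2,5], I[6,6]^3. HN layers by μ_θ (4 steps, strictly decreasing):
  μ^(1)=25; μ^(2)=-3; μ^(3)=-23/3; μ^(4)=-31

((0, 0, 0, 0, 0, 4); (1, 1, 1, 1, 1, 0); (0, 0, 1, 1, 1, 0); (0, 2, 0, 0, 0, 0))


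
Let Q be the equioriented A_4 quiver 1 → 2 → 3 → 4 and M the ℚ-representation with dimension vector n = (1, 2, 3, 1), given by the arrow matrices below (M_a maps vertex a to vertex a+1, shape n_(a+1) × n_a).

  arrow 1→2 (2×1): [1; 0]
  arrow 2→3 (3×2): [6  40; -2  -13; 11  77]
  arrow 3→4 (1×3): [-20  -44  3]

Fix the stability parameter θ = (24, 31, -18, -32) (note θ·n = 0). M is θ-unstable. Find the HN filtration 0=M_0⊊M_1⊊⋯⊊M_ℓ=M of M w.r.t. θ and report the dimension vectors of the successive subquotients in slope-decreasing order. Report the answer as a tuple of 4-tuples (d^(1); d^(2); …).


Via rank(M_{q-1}∘⋯∘M_p): M ≅ I[1,4], I[2,3], I[3,3].
μ_θ-semistable layers: μ^(1)=13/2; μ^(2)=5/4; μ^(3)=-18

((0, 1, 1, 0); (1, 1, 1, 1); (0, 0, 1, 0))


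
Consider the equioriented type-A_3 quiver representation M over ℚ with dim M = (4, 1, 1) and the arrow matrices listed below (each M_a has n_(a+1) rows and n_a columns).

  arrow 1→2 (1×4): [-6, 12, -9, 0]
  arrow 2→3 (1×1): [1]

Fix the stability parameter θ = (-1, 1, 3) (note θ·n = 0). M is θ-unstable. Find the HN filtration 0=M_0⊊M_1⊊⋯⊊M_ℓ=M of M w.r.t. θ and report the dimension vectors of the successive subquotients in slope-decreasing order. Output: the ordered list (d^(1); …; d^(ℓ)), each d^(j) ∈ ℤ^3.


Barcode: M ≅ I[1,1]^3, I[1,3]. HN layers by μ_θ (3 steps, strictly decreasing):
  μ^(1)=3; μ^(2)=1; μ^(3)=-1

((0, 0, 1); (0, 1, 0); (4, 0, 0))


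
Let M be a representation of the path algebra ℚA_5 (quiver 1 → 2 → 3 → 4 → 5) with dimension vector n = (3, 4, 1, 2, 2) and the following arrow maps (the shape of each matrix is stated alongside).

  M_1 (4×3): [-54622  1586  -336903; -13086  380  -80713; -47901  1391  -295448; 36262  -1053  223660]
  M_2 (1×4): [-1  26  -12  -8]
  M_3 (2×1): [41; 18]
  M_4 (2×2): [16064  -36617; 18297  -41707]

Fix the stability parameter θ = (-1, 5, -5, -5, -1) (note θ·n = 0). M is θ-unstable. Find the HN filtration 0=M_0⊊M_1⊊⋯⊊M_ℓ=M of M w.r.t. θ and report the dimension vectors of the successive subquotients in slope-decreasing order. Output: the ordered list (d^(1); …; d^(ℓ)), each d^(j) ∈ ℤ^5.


Via rank(M_{q-1}∘⋯∘M_p): M ≅ I[1,2]^2, I[1,5], I[2,2], I[4,5].
μ_θ-semistable layers: μ^(1)=5; μ^(2)=-1; μ^(3)=-3/2; μ^(4)=-5

((0, 3, 0, 0, 0); (2, 0, 0, 0, 2); (1, 1, 1, 1, 0); (0, 0, 0, 1, 0))


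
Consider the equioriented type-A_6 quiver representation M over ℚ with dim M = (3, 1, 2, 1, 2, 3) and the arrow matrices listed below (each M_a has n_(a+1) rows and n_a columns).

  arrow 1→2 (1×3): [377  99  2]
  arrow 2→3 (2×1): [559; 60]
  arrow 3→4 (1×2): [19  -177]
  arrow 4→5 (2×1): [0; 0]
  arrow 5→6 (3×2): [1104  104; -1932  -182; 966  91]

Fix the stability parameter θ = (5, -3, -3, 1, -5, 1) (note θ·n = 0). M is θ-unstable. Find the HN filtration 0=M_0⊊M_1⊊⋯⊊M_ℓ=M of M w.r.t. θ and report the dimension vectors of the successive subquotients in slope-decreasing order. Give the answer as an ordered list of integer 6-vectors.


Via rank(M_{q-1}∘⋯∘M_p): M ≅ I[1,1]^2, I[1,4], I[3,3], I[5,5], I[5,6], I[6,6]^2.
μ_θ-semistable layers: μ^(1)=5; μ^(2)=1; μ^(3)=-1/3; μ^(4)=-3; μ^(5)=-5

((2, 0, 0, 0, 0, 0); (0, 0, 0, 1, 0, 3); (1, 1, 1, 0, 0, 0); (0, 0, 1, 0, 0, 0); (0, 0, 0, 0, 2, 0))


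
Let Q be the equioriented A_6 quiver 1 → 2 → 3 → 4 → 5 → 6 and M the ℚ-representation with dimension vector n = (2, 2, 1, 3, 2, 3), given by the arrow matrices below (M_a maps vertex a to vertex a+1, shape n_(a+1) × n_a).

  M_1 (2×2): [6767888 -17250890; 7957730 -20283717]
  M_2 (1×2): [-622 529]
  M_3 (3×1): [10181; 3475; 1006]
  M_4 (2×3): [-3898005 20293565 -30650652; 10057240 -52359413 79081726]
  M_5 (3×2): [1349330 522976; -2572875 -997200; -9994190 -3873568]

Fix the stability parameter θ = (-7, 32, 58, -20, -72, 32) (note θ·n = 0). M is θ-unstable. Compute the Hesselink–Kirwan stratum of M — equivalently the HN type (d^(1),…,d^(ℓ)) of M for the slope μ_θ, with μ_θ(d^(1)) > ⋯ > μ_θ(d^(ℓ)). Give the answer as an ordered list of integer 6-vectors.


Barcode: M ≅ I[1,2], I[1,6], I[4,4], I[4,5], I[6,6]^2. HN layers by μ_θ (5 steps, strictly decreasing):
  μ^(1)=32; μ^(2)=-1/2; μ^(3)=-7; μ^(4)=-20; μ^(5)=-46

((0, 1, 0, 0, 0, 3); (0, 1, 1, 1, 1, 0); (2, 0, 0, 0, 0, 0); (0, 0, 0, 1, 0, 0); (0, 0, 0, 1, 1, 0))


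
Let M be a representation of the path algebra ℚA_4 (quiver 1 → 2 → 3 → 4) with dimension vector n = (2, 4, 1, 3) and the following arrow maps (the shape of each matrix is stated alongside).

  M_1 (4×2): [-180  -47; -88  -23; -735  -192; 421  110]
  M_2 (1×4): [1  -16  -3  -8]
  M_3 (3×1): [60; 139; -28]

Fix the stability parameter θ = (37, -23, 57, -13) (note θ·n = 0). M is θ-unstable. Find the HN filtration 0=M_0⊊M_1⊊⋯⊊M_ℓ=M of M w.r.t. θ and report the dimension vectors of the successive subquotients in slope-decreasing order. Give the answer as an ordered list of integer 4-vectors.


Interval decomposition of M: I[1,2], I[1,4], I[2,2]^2, I[4,4]^2.
HN type (ℓ=4): μ^(1)=22; μ^(2)=7; μ^(3)=-13; μ^(4)=-23

((0, 0, 1, 1); (2, 2, 0, 0); (0, 0, 0, 2); (0, 2, 0, 0))


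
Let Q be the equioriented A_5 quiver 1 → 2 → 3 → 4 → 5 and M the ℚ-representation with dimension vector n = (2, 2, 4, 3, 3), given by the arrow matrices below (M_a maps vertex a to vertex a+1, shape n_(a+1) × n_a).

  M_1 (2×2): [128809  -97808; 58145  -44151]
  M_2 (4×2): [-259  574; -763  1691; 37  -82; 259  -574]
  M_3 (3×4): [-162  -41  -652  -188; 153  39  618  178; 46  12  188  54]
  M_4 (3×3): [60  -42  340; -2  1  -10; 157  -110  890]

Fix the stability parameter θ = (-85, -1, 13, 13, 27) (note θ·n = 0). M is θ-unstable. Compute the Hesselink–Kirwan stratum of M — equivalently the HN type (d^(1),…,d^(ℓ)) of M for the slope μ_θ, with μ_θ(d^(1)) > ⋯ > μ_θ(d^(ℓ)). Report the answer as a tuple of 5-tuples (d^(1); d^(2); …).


Via rank(M_{q-1}∘⋯∘M_p): M ≅ I[1,5]^2, I[3,3], I[3,4], I[5,5].
μ_θ-semistable layers: μ^(1)=27; μ^(2)=13; μ^(3)=-1; μ^(4)=-85

((0, 0, 0, 0, 3); (0, 0, 4, 3, 0); (0, 2, 0, 0, 0); (2, 0, 0, 0, 0))


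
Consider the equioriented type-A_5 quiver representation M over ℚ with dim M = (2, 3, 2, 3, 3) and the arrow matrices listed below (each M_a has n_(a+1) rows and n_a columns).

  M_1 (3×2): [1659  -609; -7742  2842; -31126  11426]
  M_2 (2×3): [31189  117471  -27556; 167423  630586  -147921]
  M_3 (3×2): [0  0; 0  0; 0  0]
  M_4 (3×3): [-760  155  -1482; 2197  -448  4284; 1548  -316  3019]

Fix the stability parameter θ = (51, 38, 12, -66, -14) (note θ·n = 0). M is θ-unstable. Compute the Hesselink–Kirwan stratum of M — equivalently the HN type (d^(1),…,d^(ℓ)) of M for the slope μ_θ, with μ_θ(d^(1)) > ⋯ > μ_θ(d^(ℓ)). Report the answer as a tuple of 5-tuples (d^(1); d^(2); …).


Barcode: M ≅ I[1,1], I[1,3], I[2,2], I[2,3], I[4,5]^3. HN layers by μ_θ (6 steps, strictly decreasing):
  μ^(1)=51; μ^(2)=38; μ^(3)=101/3; μ^(4)=25; μ^(5)=-14; μ^(6)=-66

((1, 0, 0, 0, 0); (0, 1, 0, 0, 0); (1, 1, 1, 0, 0); (0, 1, 1, 0, 0); (0, 0, 0, 0, 3); (0, 0, 0, 3, 0))


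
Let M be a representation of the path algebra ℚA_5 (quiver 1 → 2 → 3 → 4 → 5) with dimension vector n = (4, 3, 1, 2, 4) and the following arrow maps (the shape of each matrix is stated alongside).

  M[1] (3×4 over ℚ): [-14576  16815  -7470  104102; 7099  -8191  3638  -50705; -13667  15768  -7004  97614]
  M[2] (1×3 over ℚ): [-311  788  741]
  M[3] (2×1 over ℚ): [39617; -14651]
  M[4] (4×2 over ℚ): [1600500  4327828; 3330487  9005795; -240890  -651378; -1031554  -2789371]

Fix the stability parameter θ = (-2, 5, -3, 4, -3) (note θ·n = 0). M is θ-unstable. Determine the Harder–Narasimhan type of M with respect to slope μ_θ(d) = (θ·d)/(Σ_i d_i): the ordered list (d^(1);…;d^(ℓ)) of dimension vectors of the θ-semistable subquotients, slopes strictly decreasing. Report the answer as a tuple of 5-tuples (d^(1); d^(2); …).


Interval decomposition of M: I[1,1], I[1,2]^2, I[1,5], I[4,5], I[5,5]^2.
HN type (ℓ=5): μ^(1)=5; μ^(2)=3/4; μ^(3)=1/2; μ^(4)=-2; μ^(5)=-3

((0, 2, 0, 0, 0); (0, 1, 1, 1, 1); (0, 0, 0, 1, 1); (4, 0, 0, 0, 0); (0, 0, 0, 0, 2))


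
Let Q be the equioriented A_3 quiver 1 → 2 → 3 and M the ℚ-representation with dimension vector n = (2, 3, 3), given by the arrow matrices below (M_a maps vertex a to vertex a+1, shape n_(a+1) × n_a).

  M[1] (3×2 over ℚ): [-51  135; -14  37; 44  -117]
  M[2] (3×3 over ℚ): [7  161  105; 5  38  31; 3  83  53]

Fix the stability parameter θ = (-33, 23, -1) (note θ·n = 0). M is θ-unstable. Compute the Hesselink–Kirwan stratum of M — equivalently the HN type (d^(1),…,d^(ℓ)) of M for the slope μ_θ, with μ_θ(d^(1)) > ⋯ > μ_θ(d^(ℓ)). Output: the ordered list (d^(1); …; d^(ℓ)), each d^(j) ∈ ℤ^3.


Via rank(M_{q-1}∘⋯∘M_p): M ≅ I[1,3]^2, I[2,2], I[3,3].
μ_θ-semistable layers: μ^(1)=23; μ^(2)=11; μ^(3)=-1; μ^(4)=-33

((0, 1, 0); (0, 2, 2); (0, 0, 1); (2, 0, 0))


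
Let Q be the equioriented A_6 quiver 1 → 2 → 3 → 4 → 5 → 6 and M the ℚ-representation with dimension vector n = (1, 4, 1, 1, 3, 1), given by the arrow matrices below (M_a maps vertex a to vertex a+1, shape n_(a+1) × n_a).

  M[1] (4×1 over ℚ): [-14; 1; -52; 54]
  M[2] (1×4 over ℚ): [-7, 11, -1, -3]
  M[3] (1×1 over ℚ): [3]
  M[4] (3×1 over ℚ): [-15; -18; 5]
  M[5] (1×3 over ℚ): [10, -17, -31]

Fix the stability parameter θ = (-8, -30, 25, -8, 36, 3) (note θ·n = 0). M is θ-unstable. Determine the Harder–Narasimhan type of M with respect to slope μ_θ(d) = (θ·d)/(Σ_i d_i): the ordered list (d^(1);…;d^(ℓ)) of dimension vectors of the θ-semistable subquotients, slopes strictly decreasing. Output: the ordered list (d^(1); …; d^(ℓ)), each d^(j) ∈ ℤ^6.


Interval decomposition of M: I[1,6], I[2,2]^3, I[5,5]^2.
HN type (ℓ=5): μ^(1)=36; μ^(2)=39/2; μ^(3)=17/2; μ^(4)=-19; μ^(5)=-30

((0, 0, 0, 0, 2, 0); (0, 0, 0, 0, 1, 1); (0, 0, 1, 1, 0, 0); (1, 1, 0, 0, 0, 0); (0, 3, 0, 0, 0, 0))


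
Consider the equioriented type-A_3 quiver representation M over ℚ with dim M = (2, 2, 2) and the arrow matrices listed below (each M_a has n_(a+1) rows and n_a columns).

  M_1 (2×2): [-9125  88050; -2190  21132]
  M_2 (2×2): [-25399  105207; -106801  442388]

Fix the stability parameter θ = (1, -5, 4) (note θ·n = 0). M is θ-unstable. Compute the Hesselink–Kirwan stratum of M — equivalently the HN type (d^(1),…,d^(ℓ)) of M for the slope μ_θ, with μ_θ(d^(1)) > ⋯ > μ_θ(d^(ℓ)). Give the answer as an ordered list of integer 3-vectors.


Via rank(M_{q-1}∘⋯∘M_p): M ≅ I[1,1], I[1,3], I[2,3].
μ_θ-semistable layers: μ^(1)=4; μ^(2)=1; μ^(3)=-2; μ^(4)=-5

((0, 0, 2); (1, 0, 0); (1, 1, 0); (0, 1, 0))


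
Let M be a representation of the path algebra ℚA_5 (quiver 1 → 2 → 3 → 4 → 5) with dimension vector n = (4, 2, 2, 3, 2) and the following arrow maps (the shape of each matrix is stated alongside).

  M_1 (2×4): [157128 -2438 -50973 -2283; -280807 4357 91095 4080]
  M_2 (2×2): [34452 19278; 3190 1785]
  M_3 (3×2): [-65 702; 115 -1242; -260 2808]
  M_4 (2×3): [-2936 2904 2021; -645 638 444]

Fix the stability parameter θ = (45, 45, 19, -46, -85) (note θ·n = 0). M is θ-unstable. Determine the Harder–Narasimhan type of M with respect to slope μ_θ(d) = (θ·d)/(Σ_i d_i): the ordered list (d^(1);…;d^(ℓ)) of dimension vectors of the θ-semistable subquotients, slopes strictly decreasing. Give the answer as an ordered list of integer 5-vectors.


Via rank(M_{q-1}∘⋯∘M_p): M ≅ I[1,1]^2, I[1,2], I[1,3], I[3,5], I[4,4], I[4,5].
μ_θ-semistable layers: μ^(1)=45; μ^(2)=109/3; μ^(3)=-112/3; μ^(4)=-46; μ^(5)=-131/2

((3, 1, 0, 0, 0); (1, 1, 1, 0, 0); (0, 0, 1, 1, 1); (0, 0, 0, 1, 0); (0, 0, 0, 1, 1))


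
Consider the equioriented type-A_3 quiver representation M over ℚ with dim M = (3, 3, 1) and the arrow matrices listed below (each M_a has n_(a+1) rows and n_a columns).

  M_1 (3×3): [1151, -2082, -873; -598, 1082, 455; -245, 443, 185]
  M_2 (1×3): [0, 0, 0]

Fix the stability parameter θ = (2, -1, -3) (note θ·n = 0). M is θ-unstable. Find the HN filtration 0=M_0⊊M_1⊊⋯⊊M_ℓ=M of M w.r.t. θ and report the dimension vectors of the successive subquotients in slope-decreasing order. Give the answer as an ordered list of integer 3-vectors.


Barcode: M ≅ I[1,2]^3, I[3,3]. HN layers by μ_θ (2 steps, strictly decreasing):
  μ^(1)=1/2; μ^(2)=-3

((3, 3, 0); (0, 0, 1))


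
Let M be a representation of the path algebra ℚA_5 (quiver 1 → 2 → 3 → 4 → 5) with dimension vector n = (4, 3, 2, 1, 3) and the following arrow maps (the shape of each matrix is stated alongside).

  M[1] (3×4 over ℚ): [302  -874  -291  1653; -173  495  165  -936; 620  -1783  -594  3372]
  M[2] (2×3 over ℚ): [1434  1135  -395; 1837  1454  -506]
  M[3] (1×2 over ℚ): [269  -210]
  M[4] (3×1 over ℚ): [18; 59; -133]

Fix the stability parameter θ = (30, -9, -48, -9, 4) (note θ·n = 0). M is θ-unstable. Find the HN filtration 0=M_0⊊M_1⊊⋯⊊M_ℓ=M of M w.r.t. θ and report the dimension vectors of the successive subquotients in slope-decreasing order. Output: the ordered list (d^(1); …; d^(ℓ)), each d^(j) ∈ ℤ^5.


Interval decomposition of M: I[1,1], I[1,2], I[1,3], I[1,5], I[5,5]^2.
HN type (ℓ=4): μ^(1)=30; μ^(2)=21/2; μ^(3)=4; μ^(4)=-9

((1, 0, 0, 0, 0); (1, 1, 0, 0, 0); (0, 0, 0, 0, 3); (2, 2, 2, 1, 0))


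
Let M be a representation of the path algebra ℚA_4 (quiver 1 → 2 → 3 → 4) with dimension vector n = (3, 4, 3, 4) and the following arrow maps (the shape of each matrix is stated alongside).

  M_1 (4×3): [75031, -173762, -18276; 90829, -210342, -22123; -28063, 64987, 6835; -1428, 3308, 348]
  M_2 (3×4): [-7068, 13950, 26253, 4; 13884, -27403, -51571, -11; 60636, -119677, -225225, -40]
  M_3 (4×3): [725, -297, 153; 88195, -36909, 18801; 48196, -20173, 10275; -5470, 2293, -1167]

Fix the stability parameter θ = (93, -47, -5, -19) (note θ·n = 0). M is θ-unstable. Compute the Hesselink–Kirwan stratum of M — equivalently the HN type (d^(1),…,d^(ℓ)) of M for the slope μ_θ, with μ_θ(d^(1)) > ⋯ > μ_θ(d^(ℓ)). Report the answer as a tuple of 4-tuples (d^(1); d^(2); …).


Barcode: M ≅ I[1,2], I[1,3], I[1,4], I[2,4], I[4,4]^2. HN layers by μ_θ (6 steps, strictly decreasing):
  μ^(1)=23; μ^(2)=41/3; μ^(3)=11/2; μ^(4)=-12; μ^(5)=-19; μ^(6)=-47

((1, 1, 0, 0); (1, 1, 1, 0); (1, 1, 1, 1); (0, 0, 1, 1); (0, 0, 0, 2); (0, 1, 0, 0))
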